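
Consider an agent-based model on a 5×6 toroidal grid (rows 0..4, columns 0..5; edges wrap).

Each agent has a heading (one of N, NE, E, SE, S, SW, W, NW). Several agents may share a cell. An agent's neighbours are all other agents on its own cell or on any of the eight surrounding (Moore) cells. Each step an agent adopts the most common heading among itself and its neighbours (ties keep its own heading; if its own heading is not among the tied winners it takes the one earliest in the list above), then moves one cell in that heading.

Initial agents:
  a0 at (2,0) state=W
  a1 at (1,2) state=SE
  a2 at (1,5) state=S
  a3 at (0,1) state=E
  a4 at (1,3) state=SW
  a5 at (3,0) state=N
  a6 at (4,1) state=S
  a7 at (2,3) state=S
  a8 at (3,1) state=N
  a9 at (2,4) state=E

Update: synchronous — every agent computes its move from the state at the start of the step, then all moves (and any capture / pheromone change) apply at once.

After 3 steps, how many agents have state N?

5

t=1: a0@(1,0):N a1@(2,3):SE a2@(2,5):S a3@(0,2):E a4@(2,2):SW a5@(2,0):N a6@(3,1):N a7@(3,3):S a8@(2,1):N a9@(3,4):S
t=2: a0@(0,0):N a1@(3,3):S a2@(3,5):S a3@(0,3):E a4@(1,2):N a5@(1,0):N a6@(2,1):N a7@(4,3):S a8@(1,1):N a9@(4,4):S
t=3: a0@(4,0):N a1@(4,3):S a2@(4,5):S a3@(1,3):S a4@(0,2):N a5@(0,0):N a6@(1,1):N a7@(0,3):S a8@(0,1):N a9@(0,4):S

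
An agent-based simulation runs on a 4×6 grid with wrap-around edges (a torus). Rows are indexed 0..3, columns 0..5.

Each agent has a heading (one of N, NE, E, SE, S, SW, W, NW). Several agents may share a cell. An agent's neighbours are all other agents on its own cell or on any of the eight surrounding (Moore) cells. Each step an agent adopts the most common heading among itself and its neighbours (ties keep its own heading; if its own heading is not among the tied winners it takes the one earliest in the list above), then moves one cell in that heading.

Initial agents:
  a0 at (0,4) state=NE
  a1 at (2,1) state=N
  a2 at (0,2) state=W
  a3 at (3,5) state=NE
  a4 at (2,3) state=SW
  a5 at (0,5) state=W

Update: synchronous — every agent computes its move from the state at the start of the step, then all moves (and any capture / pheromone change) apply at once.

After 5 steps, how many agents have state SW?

t=1: a0@(3,5):NE a1@(1,1):N a2@(0,1):W a3@(2,0):NE a4@(3,2):SW a5@(3,0):NE
t=2: a0@(2,0):NE a1@(0,1):N a2@(0,0):W a3@(1,1):NE a4@(0,1):SW a5@(2,1):NE
t=3: a0@(1,1):NE a1@(3,1):N a2@(0,5):W a3@(0,2):NE a4@(1,0):SW a5@(1,2):NE
t=4: a0@(0,2):NE a1@(2,1):N a2@(0,4):W a3@(3,3):NE a4@(2,5):SW a5@(0,3):NE
t=5: a0@(3,3):NE a1@(1,1):N a2@(3,5):NE a3@(2,4):NE a4@(3,4):SW a5@(3,4):NE

1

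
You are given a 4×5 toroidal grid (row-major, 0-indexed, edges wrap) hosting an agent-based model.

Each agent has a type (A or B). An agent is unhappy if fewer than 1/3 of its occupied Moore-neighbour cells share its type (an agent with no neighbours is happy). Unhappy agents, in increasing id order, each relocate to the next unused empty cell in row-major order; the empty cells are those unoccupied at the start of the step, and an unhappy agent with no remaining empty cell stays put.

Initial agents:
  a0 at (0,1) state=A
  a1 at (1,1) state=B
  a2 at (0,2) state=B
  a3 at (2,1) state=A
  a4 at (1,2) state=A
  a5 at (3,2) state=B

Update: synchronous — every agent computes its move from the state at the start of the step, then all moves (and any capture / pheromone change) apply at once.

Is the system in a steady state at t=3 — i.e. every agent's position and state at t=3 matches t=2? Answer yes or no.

yes

t=1: a0@(0,0):A a1@(0,3):B a2@(0,2):B a3@(2,1):A a4@(1,2):A a5@(3,2):B
t=2: (unchanged — steady state)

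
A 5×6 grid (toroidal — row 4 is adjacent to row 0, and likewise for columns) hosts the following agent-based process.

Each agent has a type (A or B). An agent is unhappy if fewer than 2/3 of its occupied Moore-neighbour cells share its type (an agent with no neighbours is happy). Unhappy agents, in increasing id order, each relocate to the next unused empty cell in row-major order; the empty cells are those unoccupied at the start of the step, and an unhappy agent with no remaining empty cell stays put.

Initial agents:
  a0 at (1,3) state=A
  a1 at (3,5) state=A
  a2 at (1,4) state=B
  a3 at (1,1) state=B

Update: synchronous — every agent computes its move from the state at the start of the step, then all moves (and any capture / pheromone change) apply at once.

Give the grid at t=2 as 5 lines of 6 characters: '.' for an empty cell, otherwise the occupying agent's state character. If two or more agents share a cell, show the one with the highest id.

..ABB.
......
......
.....A
......

t=1: a0@(0,0):A a1@(3,5):A a2@(0,1):B a3@(1,1):B
t=2: a0@(0,2):A a1@(3,5):A a2@(0,3):B a3@(0,4):B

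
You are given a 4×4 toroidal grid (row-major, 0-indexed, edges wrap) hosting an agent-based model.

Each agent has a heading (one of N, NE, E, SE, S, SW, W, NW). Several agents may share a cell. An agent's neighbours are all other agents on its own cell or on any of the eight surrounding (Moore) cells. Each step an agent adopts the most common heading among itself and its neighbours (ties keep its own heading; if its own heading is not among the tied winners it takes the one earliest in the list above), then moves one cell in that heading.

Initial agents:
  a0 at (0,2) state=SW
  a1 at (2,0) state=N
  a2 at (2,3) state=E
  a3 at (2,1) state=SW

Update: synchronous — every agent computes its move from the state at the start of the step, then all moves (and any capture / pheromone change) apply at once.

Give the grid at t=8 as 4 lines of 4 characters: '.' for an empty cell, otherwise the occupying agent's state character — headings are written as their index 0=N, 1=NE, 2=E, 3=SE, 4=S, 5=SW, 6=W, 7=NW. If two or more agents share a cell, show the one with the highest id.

..5.
.5..
.55.
....

t=1: a0@(1,1):SW a1@(1,0):N a2@(2,0):E a3@(3,0):SW
t=2: a0@(2,0):SW a1@(0,0):N a2@(3,3):SW a3@(0,3):SW
t=3: a0@(3,3):SW a1@(1,3):SW a2@(0,2):SW a3@(1,2):SW
t=4: a0@(0,2):SW a1@(2,2):SW a2@(1,1):SW a3@(2,1):SW
t=5: a0@(1,1):SW a1@(3,1):SW a2@(2,0):SW a3@(3,0):SW
t=6: a0@(2,0):SW a1@(0,0):SW a2@(3,3):SW a3@(0,3):SW
t=7: a0@(3,3):SW a1@(1,3):SW a2@(0,2):SW a3@(1,2):SW
t=8: a0@(0,2):SW a1@(2,2):SW a2@(1,1):SW a3@(2,1):SW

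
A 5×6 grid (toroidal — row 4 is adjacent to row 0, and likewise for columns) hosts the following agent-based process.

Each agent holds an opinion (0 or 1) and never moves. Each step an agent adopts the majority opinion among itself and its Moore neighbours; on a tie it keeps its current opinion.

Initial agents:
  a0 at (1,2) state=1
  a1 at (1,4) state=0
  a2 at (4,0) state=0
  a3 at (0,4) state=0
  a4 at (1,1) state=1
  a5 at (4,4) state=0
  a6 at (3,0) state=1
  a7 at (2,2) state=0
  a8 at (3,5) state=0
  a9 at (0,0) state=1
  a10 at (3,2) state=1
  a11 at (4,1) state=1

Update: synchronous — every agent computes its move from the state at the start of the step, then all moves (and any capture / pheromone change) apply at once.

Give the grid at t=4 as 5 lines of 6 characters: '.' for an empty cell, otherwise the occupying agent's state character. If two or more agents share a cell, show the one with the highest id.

t=1: a0@(1,2):1 a1@(1,4):0 a2@(4,0):1 a3@(0,4):0 a4@(1,1):1 a5@(4,4):0 a6@(3,0):1 a7@(2,2):1 a8@(3,5):0 a9@(0,0):1 a10@(3,2):1 a11@(4,1):1
t=2: (unchanged — steady state)

1...0.
.11.0.
..1...
1.1..0
11..0.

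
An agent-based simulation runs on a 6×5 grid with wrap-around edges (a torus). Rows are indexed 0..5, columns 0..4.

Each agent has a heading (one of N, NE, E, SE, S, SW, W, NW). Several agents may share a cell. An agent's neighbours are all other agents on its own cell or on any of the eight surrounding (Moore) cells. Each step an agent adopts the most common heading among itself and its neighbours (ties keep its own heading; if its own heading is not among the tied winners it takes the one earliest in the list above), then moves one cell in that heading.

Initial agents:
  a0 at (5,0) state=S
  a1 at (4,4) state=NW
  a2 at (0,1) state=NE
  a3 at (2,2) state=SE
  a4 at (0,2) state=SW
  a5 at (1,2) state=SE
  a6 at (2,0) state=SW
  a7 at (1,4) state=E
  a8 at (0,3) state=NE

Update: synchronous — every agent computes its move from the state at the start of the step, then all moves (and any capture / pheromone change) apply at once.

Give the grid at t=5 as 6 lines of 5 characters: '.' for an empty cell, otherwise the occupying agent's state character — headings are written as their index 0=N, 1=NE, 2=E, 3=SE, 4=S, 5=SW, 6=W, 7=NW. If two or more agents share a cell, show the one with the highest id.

t=1: a0@(0,0):S a1@(3,3):NW a2@(5,2):NE a3@(3,3):SE a4@(5,3):NE a5@(2,3):SE a6@(3,4):SW a7@(1,0):E a8@(5,4):NE
t=2: a0@(1,0):S a1@(4,4):SE a2@(4,3):NE a3@(4,4):SE a4@(4,4):NE a5@(3,4):SE a6@(4,0):SE a7@(1,1):E a8@(4,0):NE
t=3: a0@(2,0):S a1@(5,0):SE a2@(5,4):SE a3@(5,0):SE a4@(5,0):SE a5@(4,0):SE a6@(5,1):SE a7@(1,2):E a8@(5,1):SE
t=4: a0@(3,0):S a1@(0,1):SE a2@(0,0):SE a3@(0,1):SE a4@(0,1):SE a5@(5,1):SE a6@(0,2):SE a7@(1,3):E a8@(0,2):SE
t=5: a0@(4,0):S a1@(1,2):SE a2@(1,1):SE a3@(1,2):SE a4@(1,2):SE a5@(0,2):SE a6@(1,3):SE a7@(2,4):SE a8@(1,3):SE

..3..
.333.
....3
.....
4....
.....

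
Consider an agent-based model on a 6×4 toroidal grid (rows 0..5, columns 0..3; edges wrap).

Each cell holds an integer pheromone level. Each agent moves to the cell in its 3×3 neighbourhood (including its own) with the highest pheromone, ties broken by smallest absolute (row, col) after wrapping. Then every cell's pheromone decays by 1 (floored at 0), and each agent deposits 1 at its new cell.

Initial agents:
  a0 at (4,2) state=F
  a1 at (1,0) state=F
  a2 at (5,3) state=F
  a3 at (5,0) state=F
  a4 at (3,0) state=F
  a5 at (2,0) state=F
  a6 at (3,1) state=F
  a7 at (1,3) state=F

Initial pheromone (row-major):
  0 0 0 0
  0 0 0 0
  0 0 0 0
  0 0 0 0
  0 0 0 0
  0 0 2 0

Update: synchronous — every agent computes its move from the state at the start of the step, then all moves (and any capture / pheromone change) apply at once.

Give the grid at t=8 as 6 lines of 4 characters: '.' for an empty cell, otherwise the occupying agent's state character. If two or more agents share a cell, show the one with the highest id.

F...
....
F...
....
....
..F.

t=1: a0@(5,2) a1@(0,0) a2@(5,2) a3@(0,0) a4@(2,0) a5@(1,0) a6@(2,0) a7@(0,0) | pheromone: 3 0 0 0 / 1 0 0 0 / 2 0 0 0 / 0 0 0 0 / 0 0 0 0 / 0 0 3 0
t=2: a0@(5,2) a1@(0,0) a2@(5,2) a3@(0,0) a4@(2,0) a5@(0,0) a6@(2,0) a7@(0,0) | pheromone: 6 0 0 0 / 0 0 0 0 / 3 0 0 0 / 0 0 0 0 / 0 0 0 0 / 0 0 4 0
t=3: a0@(5,2) a1@(0,0) a2@(5,2) a3@(0,0) a4@(2,0) a5@(0,0) a6@(2,0) a7@(0,0) | pheromone: 9 0 0 0 / 0 0 0 0 / 4 0 0 0 / 0 0 0 0 / 0 0 0 0 / 0 0 5 0
t=4: a0@(5,2) a1@(0,0) a2@(5,2) a3@(0,0) a4@(2,0) a5@(0,0) a6@(2,0) a7@(0,0) | pheromone: 12 0 0 0 / 0 0 0 0 / 5 0 0 0 / 0 0 0 0 / 0 0 0 0 / 0 0 6 0
t=5: a0@(5,2) a1@(0,0) a2@(5,2) a3@(0,0) a4@(2,0) a5@(0,0) a6@(2,0) a7@(0,0) | pheromone: 15 0 0 0 / 0 0 0 0 / 6 0 0 0 / 0 0 0 0 / 0 0 0 0 / 0 0 7 0
t=6: a0@(5,2) a1@(0,0) a2@(5,2) a3@(0,0) a4@(2,0) a5@(0,0) a6@(2,0) a7@(0,0) | pheromone: 18 0 0 0 / 0 0 0 0 / 7 0 0 0 / 0 0 0 0 / 0 0 0 0 / 0 0 8 0
t=7: a0@(5,2) a1@(0,0) a2@(5,2) a3@(0,0) a4@(2,0) a5@(0,0) a6@(2,0) a7@(0,0) | pheromone: 21 0 0 0 / 0 0 0 0 / 8 0 0 0 / 0 0 0 0 / 0 0 0 0 / 0 0 9 0
t=8: a0@(5,2) a1@(0,0) a2@(5,2) a3@(0,0) a4@(2,0) a5@(0,0) a6@(2,0) a7@(0,0) | pheromone: 24 0 0 0 / 0 0 0 0 / 9 0 0 0 / 0 0 0 0 / 0 0 0 0 / 0 0 10 0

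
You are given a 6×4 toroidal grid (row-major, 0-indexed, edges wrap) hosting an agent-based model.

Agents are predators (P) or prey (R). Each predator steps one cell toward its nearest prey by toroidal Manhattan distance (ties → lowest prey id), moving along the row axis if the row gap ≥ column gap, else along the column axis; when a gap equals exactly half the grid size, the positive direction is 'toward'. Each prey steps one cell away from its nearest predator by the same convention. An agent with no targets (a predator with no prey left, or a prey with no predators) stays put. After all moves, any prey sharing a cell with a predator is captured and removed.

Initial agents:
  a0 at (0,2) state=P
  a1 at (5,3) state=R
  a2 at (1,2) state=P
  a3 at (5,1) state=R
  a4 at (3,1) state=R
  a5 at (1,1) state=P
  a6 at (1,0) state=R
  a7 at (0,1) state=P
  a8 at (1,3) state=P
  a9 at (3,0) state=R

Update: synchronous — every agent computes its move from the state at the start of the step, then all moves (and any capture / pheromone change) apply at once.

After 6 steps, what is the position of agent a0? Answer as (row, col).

t=1: a0@(5,2):P a1@(4,3):R a2@(1,3):P a3@(4,1):R a4@(4,1):R a5@(1,0):P a7@(5,1):P a8@(1,0):P a9@(4,0):R
t=2: a0@(4,2):P a1@(3,3):R a2@(2,3):P a3@(3,1):R a4@(3,1):R a5@(2,0):P a7@(4,1):P a8@(2,0):P a9@(3,0):R
t=3: a0@(3,2):P a1@(4,3):R a2@(3,3):P a3@(2,1):R a4@(2,1):R a5@(3,0):P a7@(3,1):P a8@(3,0):P a9@(4,0):R
t=4: a0@(4,2):P a1@(5,3):R a2@(4,3):P a3@(1,1):R a4@(1,1):R a5@(4,0):P a7@(2,1):P a8@(4,0):P a9@(5,0):R
t=5: a0@(5,2):P a1@(0,3):R a2@(5,3):P a3@(0,1):R a4@(0,1):R a5@(5,0):P a7@(1,1):P a8@(5,0):P a9@(0,0):R
t=6: a0@(0,2):P a1@(1,3):R a2@(0,3):P a3@(5,1):R a4@(5,1):R a5@(0,0):P a7@(0,1):P a8@(0,0):P a9@(1,0):R

(0, 2)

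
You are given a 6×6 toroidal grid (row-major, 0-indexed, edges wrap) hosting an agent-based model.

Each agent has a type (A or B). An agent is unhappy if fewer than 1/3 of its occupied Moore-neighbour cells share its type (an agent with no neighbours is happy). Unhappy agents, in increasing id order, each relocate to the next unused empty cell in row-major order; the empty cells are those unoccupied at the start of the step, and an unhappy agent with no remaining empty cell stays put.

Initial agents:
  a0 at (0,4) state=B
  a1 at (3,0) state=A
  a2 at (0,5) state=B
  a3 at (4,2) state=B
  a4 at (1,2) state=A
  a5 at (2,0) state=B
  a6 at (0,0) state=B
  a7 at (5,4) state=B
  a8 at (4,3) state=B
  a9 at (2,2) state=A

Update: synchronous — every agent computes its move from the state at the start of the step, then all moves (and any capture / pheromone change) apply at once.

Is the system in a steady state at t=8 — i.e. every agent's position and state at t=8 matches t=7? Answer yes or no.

yes

t=1: a0@(0,4):B a1@(0,1):A a2@(0,5):B a3@(4,2):B a4@(1,2):A a5@(0,2):B a6@(0,0):B a7@(5,4):B a8@(4,3):B a9@(2,2):A
t=2: a0@(0,4):B a1@(0,1):A a2@(0,5):B a3@(4,2):B a4@(1,2):A a5@(0,3):B a6@(0,0):B a7@(5,4):B a8@(4,3):B a9@(2,2):A
t=3: (unchanged — steady state)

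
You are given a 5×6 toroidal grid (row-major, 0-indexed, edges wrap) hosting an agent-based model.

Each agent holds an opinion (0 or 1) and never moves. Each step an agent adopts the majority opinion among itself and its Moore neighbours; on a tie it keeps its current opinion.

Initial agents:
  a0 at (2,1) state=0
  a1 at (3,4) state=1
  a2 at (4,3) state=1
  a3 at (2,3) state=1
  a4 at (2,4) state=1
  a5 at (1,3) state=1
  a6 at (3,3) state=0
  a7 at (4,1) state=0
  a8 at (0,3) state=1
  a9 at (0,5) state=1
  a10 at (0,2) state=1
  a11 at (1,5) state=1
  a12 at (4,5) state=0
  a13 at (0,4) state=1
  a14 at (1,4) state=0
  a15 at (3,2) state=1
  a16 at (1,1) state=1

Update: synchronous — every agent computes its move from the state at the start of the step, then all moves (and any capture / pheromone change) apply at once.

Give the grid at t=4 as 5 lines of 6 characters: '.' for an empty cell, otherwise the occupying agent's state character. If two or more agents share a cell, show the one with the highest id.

..1111
.1.111
.1.11.
..111.
.1.1.1

t=1: a0@(2,1):1 a1@(3,4):1 a2@(4,3):1 a3@(2,3):1 a4@(2,4):1 a5@(1,3):1 a6@(3,3):1 a7@(4,1):1 a8@(0,3):1 a9@(0,5):1 a10@(0,2):1 a11@(1,5):1 a12@(4,5):1 a13@(0,4):1 a14@(1,4):1 a15@(3,2):1 a16@(1,1):1
t=2: (unchanged — steady state)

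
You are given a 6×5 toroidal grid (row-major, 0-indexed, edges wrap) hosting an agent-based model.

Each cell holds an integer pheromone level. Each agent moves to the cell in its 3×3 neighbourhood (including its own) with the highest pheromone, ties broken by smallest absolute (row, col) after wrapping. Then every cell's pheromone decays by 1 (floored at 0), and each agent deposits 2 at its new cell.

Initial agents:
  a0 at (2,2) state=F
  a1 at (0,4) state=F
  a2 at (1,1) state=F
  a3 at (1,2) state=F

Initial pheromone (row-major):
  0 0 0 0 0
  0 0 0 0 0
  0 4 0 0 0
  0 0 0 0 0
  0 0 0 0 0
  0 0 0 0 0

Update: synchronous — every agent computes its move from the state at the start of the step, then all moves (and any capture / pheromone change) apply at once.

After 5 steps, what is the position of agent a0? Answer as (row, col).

(2, 1)

t=1: a0@(2,1) a1@(0,0) a2@(2,1) a3@(2,1) | pheromone: 2 0 0 0 0 / 0 0 0 0 0 / 0 9 0 0 0 / 0 0 0 0 0 / 0 0 0 0 0 / 0 0 0 0 0
t=2: a0@(2,1) a1@(0,0) a2@(2,1) a3@(2,1) | pheromone: 3 0 0 0 0 / 0 0 0 0 0 / 0 14 0 0 0 / 0 0 0 0 0 / 0 0 0 0 0 / 0 0 0 0 0
t=3: a0@(2,1) a1@(0,0) a2@(2,1) a3@(2,1) | pheromone: 4 0 0 0 0 / 0 0 0 0 0 / 0 19 0 0 0 / 0 0 0 0 0 / 0 0 0 0 0 / 0 0 0 0 0
t=4: a0@(2,1) a1@(0,0) a2@(2,1) a3@(2,1) | pheromone: 5 0 0 0 0 / 0 0 0 0 0 / 0 24 0 0 0 / 0 0 0 0 0 / 0 0 0 0 0 / 0 0 0 0 0
t=5: a0@(2,1) a1@(0,0) a2@(2,1) a3@(2,1) | pheromone: 6 0 0 0 0 / 0 0 0 0 0 / 0 29 0 0 0 / 0 0 0 0 0 / 0 0 0 0 0 / 0 0 0 0 0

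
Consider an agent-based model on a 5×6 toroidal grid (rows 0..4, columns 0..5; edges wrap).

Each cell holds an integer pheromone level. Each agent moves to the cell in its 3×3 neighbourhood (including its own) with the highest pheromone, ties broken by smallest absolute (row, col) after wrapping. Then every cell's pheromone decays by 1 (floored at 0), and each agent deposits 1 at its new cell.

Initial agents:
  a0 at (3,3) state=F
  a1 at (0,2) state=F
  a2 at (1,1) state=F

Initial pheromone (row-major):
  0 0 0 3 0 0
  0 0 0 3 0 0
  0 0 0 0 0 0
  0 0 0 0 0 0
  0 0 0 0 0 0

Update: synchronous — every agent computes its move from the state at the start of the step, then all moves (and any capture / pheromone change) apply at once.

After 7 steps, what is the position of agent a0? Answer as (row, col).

(0, 3)

t=1: a0@(2,2) a1@(0,3) a2@(0,0) | pheromone: 1 0 0 3 0 0 / 0 0 0 2 0 0 / 0 0 1 0 0 0 / 0 0 0 0 0 0 / 0 0 0 0 0 0
t=2: a0@(1,3) a1@(0,3) a2@(0,0) | pheromone: 1 0 0 3 0 0 / 0 0 0 2 0 0 / 0 0 0 0 0 0 / 0 0 0 0 0 0 / 0 0 0 0 0 0
t=3: a0@(0,3) a1@(0,3) a2@(0,0) | pheromone: 1 0 0 4 0 0 / 0 0 0 1 0 0 / 0 0 0 0 0 0 / 0 0 0 0 0 0 / 0 0 0 0 0 0
t=4: a0@(0,3) a1@(0,3) a2@(0,0) | pheromone: 1 0 0 5 0 0 / 0 0 0 0 0 0 / 0 0 0 0 0 0 / 0 0 0 0 0 0 / 0 0 0 0 0 0
t=5: a0@(0,3) a1@(0,3) a2@(0,0) | pheromone: 1 0 0 6 0 0 / 0 0 0 0 0 0 / 0 0 0 0 0 0 / 0 0 0 0 0 0 / 0 0 0 0 0 0
t=6: a0@(0,3) a1@(0,3) a2@(0,0) | pheromone: 1 0 0 7 0 0 / 0 0 0 0 0 0 / 0 0 0 0 0 0 / 0 0 0 0 0 0 / 0 0 0 0 0 0
t=7: a0@(0,3) a1@(0,3) a2@(0,0) | pheromone: 1 0 0 8 0 0 / 0 0 0 0 0 0 / 0 0 0 0 0 0 / 0 0 0 0 0 0 / 0 0 0 0 0 0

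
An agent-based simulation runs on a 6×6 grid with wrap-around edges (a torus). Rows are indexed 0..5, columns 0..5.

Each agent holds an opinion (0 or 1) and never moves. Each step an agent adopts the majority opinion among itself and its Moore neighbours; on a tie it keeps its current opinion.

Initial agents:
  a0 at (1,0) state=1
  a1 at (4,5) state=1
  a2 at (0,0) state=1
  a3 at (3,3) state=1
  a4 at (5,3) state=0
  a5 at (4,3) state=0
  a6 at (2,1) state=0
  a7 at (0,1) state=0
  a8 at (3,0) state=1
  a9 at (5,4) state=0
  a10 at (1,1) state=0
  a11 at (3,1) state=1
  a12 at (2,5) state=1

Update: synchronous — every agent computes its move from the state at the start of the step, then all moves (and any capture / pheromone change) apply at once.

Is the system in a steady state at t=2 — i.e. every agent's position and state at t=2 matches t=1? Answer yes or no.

no

t=1: a0@(1,0):1 a1@(4,5):1 a2@(0,0):1 a3@(3,3):1 a4@(5,3):0 a5@(4,3):0 a6@(2,1):1 a7@(0,1):0 a8@(3,0):1 a9@(5,4):0 a10@(1,1):0 a11@(3,1):1 a12@(2,5):1
t=2: a0@(1,0):1 a1@(4,5):1 a2@(0,0):1 a3@(3,3):1 a4@(5,3):0 a5@(4,3):0 a6@(2,1):1 a7@(0,1):0 a8@(3,0):1 a9@(5,4):0 a10@(1,1):1 a11@(3,1):1 a12@(2,5):1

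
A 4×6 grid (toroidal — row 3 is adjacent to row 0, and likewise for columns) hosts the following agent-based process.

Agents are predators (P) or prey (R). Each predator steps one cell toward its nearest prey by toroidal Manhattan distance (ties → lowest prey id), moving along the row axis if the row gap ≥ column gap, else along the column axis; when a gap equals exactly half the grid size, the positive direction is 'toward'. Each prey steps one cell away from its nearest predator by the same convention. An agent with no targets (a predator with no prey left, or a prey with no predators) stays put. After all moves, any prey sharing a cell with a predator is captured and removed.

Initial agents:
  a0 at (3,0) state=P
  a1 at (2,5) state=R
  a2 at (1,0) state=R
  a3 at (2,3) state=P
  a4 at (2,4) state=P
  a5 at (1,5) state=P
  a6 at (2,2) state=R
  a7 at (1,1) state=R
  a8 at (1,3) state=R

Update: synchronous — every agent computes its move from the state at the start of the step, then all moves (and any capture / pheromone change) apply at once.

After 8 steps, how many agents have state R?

3

t=1: a0@(2,0):P a2@(1,1):R a3@(2,2):P a4@(2,5):P a5@(2,5):P a6@(2,1):R a7@(1,2):R a8@(0,3):R
t=2: a0@(2,1):P a2@(0,1):R a3@(2,1):P a4@(2,0):P a5@(2,0):P a6@(2,2):R a7@(0,2):R a8@(3,3):R
t=3: a0@(2,2):P a2@(3,1):R a3@(2,2):P a4@(2,1):P a5@(2,1):P a6@(2,3):R a7@(3,2):R a8@(3,4):R
t=4: a0@(2,3):P a2@(0,1):R a3@(2,3):P a4@(3,1):P a5@(3,1):P a6@(2,4):R a7@(0,2):R a8@(3,5):R
t=5: a0@(2,4):P a2@(1,1):R a3@(2,4):P a4@(0,1):P a5@(0,1):P a6@(2,5):R a7@(1,2):R a8@(3,4):R
t=6: a0@(2,5):P a2@(2,1):R a3@(2,5):P a4@(1,1):P a5@(1,1):P a6@(2,0):R a7@(2,2):R a8@(0,4):R
t=7: a0@(2,0):P a2@(3,1):R a3@(2,0):P a4@(2,1):P a5@(2,1):P a7@(3,2):R a8@(3,4):R
t=8: a0@(3,0):P a2@(0,1):R a3@(3,0):P a4@(3,1):P a5@(3,1):P a7@(0,2):R a8@(3,3):R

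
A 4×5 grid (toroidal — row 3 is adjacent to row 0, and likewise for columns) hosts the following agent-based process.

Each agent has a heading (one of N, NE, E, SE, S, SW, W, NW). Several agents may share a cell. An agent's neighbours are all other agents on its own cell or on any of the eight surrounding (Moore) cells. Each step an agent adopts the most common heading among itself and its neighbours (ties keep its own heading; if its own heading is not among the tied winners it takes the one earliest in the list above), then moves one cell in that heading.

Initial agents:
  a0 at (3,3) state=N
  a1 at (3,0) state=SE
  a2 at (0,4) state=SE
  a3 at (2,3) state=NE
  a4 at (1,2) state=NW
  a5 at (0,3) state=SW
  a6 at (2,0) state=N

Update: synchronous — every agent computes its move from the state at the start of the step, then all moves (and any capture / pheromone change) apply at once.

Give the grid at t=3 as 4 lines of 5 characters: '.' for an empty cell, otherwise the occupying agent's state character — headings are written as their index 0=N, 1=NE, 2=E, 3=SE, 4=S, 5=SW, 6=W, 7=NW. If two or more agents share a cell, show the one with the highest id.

t=1: a0@(2,3):N a1@(0,1):SE a2@(1,0):SE a3@(1,4):NE a4@(0,1):NW a5@(1,2):SW a6@(1,0):N
t=2: a0@(1,3):N a1@(1,2):SE a2@(2,1):SE a3@(0,4):N a4@(1,2):SE a5@(2,1):SW a6@(2,1):SE
t=3: a0@(0,3):N a1@(2,3):SE a2@(3,2):SE a3@(3,4):N a4@(2,3):SE a5@(3,2):SE a6@(3,2):SE

...0.
.....
...3.
..3.0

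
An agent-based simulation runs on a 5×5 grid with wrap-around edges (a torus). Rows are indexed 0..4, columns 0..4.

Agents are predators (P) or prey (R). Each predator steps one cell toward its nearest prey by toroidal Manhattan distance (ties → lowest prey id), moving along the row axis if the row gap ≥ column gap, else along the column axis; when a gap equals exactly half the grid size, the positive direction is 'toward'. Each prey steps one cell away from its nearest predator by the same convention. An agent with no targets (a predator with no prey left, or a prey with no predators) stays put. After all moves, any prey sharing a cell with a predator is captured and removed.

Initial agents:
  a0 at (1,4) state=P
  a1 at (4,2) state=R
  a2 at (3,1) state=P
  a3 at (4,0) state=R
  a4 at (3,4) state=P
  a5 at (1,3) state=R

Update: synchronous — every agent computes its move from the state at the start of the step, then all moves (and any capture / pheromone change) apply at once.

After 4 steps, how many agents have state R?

t=1: a0@(1,3):P a1@(0,2):R a2@(4,1):P a3@(0,0):R a4@(4,4):P a5@(1,2):R
t=2: a0@(1,2):P a1@(4,2):R a2@(0,1):P a3@(1,0):R a4@(0,4):P a5@(1,1):R
t=3: a0@(1,1):P a1@(3,2):R a2@(1,1):P a4@(1,4):P a5@(1,0):R
t=4: a0@(1,0):P a1@(4,2):R a2@(1,0):P a4@(1,0):P a5@(1,4):R

2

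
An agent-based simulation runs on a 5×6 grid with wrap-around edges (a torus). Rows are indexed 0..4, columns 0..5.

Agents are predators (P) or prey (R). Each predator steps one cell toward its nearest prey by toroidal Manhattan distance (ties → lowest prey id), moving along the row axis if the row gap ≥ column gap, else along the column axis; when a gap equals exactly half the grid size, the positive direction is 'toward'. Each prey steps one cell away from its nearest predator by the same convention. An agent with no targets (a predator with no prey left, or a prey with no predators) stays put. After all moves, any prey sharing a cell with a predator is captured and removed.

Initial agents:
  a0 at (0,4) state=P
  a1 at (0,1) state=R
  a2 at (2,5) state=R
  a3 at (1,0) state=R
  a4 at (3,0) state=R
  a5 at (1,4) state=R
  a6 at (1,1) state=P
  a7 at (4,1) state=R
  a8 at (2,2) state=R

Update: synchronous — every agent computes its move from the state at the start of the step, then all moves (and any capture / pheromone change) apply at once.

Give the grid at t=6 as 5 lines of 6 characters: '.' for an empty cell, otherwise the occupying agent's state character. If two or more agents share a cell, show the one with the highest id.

t=1: a0@(1,4):P a1@(4,1):R a2@(3,5):R a3@(1,5):R a4@(4,0):R a5@(2,4):R a6@(0,1):P a7@(3,1):R a8@(3,2):R
t=2: a0@(1,5):P a1@(3,1):R a2@(4,5):R a3@(1,0):R a4@(3,0):R a5@(3,4):R a6@(4,1):P a7@(2,1):R a8@(2,2):R
t=3: a0@(1,0):P a1@(2,1):R a2@(3,5):R a3@(1,1):R a4@(2,0):R a5@(4,4):R a6@(3,1):P a7@(1,1):R a8@(1,2):R
t=4: a0@(1,1):P a2@(3,4):R a3@(1,2):R a4@(3,0):R a5@(3,4):R a6@(2,1):P a7@(1,2):R a8@(1,3):R
t=5: a0@(1,2):P a2@(3,3):R a3@(1,3):R a4@(4,0):R a5@(3,3):R a6@(1,1):P a7@(1,3):R a8@(1,4):R
t=6: a0@(1,3):P a2@(4,3):R a3@(1,4):R a4@(3,0):R a5@(4,3):R a6@(1,2):P a7@(1,4):R a8@(1,5):R

......
..PPRR
......
R.....
...R..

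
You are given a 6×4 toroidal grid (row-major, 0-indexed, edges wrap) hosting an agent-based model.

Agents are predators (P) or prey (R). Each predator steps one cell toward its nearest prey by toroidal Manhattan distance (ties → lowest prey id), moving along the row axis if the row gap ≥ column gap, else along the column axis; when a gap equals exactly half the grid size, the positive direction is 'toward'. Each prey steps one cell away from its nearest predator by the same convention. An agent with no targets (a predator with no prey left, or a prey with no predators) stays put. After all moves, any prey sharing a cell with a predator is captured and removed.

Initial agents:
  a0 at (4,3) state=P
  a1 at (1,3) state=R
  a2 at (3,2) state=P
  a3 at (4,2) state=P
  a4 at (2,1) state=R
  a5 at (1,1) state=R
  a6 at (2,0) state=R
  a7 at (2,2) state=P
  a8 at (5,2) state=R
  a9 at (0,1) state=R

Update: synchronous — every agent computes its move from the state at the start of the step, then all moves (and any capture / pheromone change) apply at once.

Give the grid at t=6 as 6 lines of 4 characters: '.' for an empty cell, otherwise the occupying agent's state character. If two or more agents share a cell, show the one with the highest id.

t=1: a0@(5,3):P a1@(0,3):R a2@(2,2):P a3@(5,2):P a4@(2,0):R a5@(0,1):R a6@(2,3):R a7@(2,1):P a8@(0,2):R a9@(1,1):R
t=2: a0@(0,3):P a1@(1,3):R a2@(2,3):P a3@(0,2):P a5@(1,1):R a7@(2,0):P a8@(1,2):R a9@(0,1):R
t=3: a0@(1,3):P a1@(2,3):R a2@(1,3):P a3@(1,2):P a5@(2,1):R a7@(1,0):P a8@(2,2):R a9@(0,0):R
t=4: a0@(2,3):P a1@(3,3):R a2@(2,3):P a3@(2,2):P a5@(3,1):R a7@(0,0):P a8@(3,2):R a9@(5,0):R
t=5: a0@(3,3):P a1@(4,3):R a2@(3,3):P a3@(3,2):P a5@(4,1):R a7@(5,0):P a8@(4,2):R a9@(4,0):R
t=6: a0@(4,3):P a1@(5,3):R a2@(4,3):P a3@(4,2):P a5@(5,1):R a7@(4,0):P a8@(5,2):R a9@(3,0):R

....
....
....
R...
P.PP
.RRR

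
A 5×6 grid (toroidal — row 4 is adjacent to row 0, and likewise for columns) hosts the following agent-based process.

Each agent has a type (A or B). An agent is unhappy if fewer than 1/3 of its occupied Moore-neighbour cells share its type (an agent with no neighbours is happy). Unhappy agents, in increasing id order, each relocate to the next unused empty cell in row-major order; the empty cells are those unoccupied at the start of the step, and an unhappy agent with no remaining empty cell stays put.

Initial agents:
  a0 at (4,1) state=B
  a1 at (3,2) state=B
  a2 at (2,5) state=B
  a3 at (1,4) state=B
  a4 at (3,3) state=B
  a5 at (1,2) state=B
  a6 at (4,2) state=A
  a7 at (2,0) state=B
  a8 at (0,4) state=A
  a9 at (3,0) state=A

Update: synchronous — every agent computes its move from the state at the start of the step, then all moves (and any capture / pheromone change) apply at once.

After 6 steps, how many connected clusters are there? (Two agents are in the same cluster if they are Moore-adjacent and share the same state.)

3

t=1: a0@(4,1):B a1@(3,2):B a2@(2,5):B a3@(1,4):B a4@(3,3):B a5@(1,2):B a6@(0,0):A a7@(2,0):B a8@(0,1):A a9@(0,2):A
t=2: a0@(0,3):B a1@(3,2):B a2@(2,5):B a3@(1,4):B a4@(3,3):B a5@(0,4):B a6@(0,0):A a7@(2,0):B a8@(0,1):A a9@(0,2):A
t=3: (unchanged — steady state)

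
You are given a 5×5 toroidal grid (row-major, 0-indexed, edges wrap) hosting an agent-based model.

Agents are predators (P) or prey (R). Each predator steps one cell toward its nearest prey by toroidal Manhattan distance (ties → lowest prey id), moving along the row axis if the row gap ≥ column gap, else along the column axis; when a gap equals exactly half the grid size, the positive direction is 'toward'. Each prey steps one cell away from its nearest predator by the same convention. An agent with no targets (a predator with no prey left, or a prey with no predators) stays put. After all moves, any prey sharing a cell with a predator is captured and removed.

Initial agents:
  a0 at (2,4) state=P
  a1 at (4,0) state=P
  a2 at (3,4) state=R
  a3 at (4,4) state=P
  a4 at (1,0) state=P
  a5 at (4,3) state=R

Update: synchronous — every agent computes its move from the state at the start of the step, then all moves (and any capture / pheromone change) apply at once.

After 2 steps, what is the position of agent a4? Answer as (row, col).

(3, 0)

t=1: a0@(3,4):P a1@(3,0):P a2@(4,4):R a3@(3,4):P a4@(2,0):P a5@(4,2):R
t=2: a0@(4,4):P a1@(4,0):P a2@(0,4):R a3@(4,4):P a4@(3,0):P a5@(4,1):R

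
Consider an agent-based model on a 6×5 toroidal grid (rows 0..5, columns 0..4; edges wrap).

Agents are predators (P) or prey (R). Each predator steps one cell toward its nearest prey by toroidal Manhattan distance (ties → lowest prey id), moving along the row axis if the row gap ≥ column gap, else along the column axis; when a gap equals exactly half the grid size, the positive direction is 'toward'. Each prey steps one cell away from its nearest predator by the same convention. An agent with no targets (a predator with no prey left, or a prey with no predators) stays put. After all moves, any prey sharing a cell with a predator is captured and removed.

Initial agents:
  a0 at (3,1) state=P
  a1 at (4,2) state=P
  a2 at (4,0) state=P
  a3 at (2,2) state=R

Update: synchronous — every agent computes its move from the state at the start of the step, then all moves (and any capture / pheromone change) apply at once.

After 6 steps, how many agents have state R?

t=1: a0@(2,1):P a1@(3,2):P a2@(3,0):P a3@(1,2):R
t=2: a0@(1,1):P a1@(2,2):P a2@(2,0):P a3@(0,2):R
t=3: a0@(0,1):P a1@(1,2):P a2@(1,0):P a3@(5,2):R
t=4: a0@(5,1):P a1@(0,2):P a2@(0,0):P a3@(4,2):R
t=5: a0@(4,1):P a1@(5,2):P a2@(5,0):P a3@(3,2):R
t=6: a0@(3,1):P a1@(4,2):P a2@(4,0):P a3@(2,2):R

1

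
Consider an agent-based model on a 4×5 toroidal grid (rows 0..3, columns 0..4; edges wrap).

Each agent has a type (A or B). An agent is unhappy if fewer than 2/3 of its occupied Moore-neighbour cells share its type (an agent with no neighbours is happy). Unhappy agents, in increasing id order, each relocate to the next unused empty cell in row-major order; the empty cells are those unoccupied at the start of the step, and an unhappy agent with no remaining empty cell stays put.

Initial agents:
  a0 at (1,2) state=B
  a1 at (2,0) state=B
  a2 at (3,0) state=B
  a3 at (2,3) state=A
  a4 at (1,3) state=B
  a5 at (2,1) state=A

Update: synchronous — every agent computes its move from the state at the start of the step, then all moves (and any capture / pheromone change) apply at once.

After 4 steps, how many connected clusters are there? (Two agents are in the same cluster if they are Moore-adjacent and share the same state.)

3

t=1: a0@(0,0):B a1@(0,1):B a2@(0,2):B a3@(0,3):A a4@(0,4):B a5@(1,0):A
t=2: a0@(0,0):B a1@(0,1):B a2@(1,1):B a3@(1,2):A a4@(1,3):B a5@(1,4):A
t=3: a0@(0,0):B a1@(0,1):B a2@(1,1):B a3@(0,2):A a4@(0,3):B a5@(0,4):A
t=4: a0@(0,0):B a1@(0,1):B a2@(1,1):B a3@(1,0):A a4@(1,2):B a5@(1,3):A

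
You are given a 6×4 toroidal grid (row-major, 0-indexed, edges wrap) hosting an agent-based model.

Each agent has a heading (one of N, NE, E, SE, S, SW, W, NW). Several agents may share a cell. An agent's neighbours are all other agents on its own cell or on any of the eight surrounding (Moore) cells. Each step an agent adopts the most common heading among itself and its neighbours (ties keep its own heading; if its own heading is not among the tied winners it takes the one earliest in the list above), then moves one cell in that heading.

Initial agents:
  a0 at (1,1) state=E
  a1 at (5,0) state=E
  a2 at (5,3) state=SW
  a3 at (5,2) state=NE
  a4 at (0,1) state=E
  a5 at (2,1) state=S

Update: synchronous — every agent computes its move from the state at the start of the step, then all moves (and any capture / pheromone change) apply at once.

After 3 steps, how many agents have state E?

t=1: a0@(1,2):E a1@(5,1):E a2@(0,2):SW a3@(4,3):NE a4@(0,2):E a5@(3,1):S
t=2: a0@(1,3):E a1@(5,2):E a2@(0,3):E a3@(3,0):NE a4@(0,3):E a5@(4,1):S
t=3: a0@(1,0):E a1@(5,3):E a2@(0,0):E a3@(2,1):NE a4@(0,0):E a5@(5,1):S

4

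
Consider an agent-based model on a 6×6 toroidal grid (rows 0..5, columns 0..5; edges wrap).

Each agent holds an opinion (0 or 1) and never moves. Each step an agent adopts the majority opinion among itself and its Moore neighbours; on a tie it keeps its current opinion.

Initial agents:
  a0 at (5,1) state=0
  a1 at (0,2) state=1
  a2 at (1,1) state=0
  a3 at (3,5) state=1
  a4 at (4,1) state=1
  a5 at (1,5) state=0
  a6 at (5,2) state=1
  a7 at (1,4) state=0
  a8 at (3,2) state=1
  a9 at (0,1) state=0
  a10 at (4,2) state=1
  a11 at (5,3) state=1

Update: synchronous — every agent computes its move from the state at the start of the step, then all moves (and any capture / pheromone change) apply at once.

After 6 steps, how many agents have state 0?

t=1: a0@(5,1):1 a1@(0,2):1 a2@(1,1):0 a3@(3,5):1 a4@(4,1):1 a5@(1,5):0 a6@(5,2):1 a7@(1,4):0 a8@(3,2):1 a9@(0,1):0 a10@(4,2):1 a11@(5,3):1
t=2: a0@(5,1):1 a1@(0,2):1 a2@(1,1):0 a3@(3,5):1 a4@(4,1):1 a5@(1,5):0 a6@(5,2):1 a7@(1,4):0 a8@(3,2):1 a9@(0,1):1 a10@(4,2):1 a11@(5,3):1
t=3: a0@(5,1):1 a1@(0,2):1 a2@(1,1):1 a3@(3,5):1 a4@(4,1):1 a5@(1,5):0 a6@(5,2):1 a7@(1,4):0 a8@(3,2):1 a9@(0,1):1 a10@(4,2):1 a11@(5,3):1
t=4: (unchanged — steady state)

2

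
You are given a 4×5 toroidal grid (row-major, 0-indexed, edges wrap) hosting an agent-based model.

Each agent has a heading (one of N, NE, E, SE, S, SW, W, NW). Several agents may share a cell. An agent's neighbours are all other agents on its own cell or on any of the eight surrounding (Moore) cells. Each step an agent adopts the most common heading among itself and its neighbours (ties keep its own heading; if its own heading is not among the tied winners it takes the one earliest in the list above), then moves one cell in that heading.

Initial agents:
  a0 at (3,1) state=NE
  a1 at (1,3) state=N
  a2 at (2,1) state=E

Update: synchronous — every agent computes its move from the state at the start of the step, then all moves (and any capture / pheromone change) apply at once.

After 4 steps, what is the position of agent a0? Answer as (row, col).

t=1: a0@(2,2):NE a1@(0,3):N a2@(2,2):E
t=2: a0@(1,3):NE a1@(3,3):N a2@(2,3):E
t=3: a0@(0,4):NE a1@(2,3):N a2@(2,4):E
t=4: a0@(3,0):NE a1@(1,3):N a2@(2,0):E

(3, 0)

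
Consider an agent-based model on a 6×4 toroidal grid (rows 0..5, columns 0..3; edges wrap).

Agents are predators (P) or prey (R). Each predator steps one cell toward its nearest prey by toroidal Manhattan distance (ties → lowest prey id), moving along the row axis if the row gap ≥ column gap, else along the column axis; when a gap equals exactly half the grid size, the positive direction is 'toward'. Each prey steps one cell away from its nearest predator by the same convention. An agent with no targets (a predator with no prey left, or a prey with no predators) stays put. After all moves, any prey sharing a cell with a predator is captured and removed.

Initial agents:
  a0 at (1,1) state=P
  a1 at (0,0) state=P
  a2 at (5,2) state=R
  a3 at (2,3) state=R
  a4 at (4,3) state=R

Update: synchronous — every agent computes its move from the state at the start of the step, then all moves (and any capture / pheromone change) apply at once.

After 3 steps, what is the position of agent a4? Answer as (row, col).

t=1: a0@(0,1):P a1@(0,1):P a2@(4,2):R a3@(2,2):R a4@(3,3):R
t=2: a0@(5,1):P a1@(5,1):P a2@(3,2):R a3@(3,2):R a4@(2,3):R
t=3: a0@(4,1):P a1@(4,1):P a2@(2,2):R a3@(2,2):R a4@(1,3):R

(1, 3)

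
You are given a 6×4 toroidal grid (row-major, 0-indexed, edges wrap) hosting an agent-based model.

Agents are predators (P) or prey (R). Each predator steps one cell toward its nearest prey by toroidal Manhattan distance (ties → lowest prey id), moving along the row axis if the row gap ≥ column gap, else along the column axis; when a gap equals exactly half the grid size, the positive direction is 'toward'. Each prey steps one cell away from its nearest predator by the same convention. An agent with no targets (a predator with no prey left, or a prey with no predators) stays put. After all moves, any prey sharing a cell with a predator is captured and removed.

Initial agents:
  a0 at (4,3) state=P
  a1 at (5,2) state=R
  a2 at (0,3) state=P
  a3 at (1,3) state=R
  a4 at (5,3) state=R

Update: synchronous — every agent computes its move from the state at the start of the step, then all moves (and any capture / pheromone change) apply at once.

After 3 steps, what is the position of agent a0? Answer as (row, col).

t=1: a0@(5,3):P a1@(0,2):R a2@(1,3):P a3@(2,3):R a4@(0,3):R
t=2: a0@(0,3):P a1@(1,2):R a2@(2,3):P a3@(3,3):R a4@(1,3):R
t=3: a0@(1,3):P a1@(2,2):R a2@(3,3):P a3@(4,3):R a4@(2,3):R

(1, 3)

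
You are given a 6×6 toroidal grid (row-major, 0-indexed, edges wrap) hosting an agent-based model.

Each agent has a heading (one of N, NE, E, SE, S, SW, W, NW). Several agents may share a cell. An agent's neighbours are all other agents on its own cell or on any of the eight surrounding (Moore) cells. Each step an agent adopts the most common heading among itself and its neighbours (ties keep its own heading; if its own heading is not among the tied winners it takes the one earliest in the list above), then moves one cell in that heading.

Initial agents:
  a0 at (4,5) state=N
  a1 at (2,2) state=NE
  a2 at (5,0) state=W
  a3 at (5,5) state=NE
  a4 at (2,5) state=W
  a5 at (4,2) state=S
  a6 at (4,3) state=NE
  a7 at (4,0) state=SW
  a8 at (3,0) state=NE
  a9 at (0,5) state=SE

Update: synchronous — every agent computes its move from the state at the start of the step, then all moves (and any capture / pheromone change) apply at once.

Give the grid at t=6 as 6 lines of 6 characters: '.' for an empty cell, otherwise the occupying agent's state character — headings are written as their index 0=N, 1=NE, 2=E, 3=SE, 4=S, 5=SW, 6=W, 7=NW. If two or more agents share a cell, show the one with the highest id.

t=1: a0@(3,0):NE a1@(1,3):NE a2@(5,5):W a3@(4,0):NE a4@(2,4):W a5@(5,2):S a6@(3,4):NE a7@(3,1):NE a8@(2,1):NE a9@(1,0):SE
t=2: a0@(2,1):NE a1@(0,4):NE a2@(5,4):W a3@(3,1):NE a4@(1,5):NE a5@(0,2):S a6@(2,5):NE a7@(2,2):NE a8@(1,2):NE a9@(2,1):SE
t=3: a0@(1,2):NE a1@(5,5):NE a2@(5,3):W a3@(2,2):NE a4@(0,0):NE a5@(1,2):S a6@(1,0):NE a7@(1,3):NE a8@(0,3):NE a9@(1,2):NE
t=4: a0@(0,3):NE a1@(4,0):NE a2@(5,2):W a3@(1,3):NE a4@(5,1):NE a5@(0,3):NE a6@(0,1):NE a7@(0,4):NE a8@(5,4):NE a9@(0,3):NE
t=5: a0@(5,4):NE a1@(3,1):NE a2@(4,3):NE a3@(0,4):NE a4@(4,2):NE a5@(5,4):NE a6@(5,2):NE a7@(5,5):NE a8@(4,5):NE a9@(5,4):NE
t=6: a0@(4,5):NE a1@(2,2):NE a2@(3,4):NE a3@(5,5):NE a4@(3,3):NE a5@(4,5):NE a6@(4,3):NE a7@(4,0):NE a8@(3,0):NE a9@(4,5):NE

......
......
..1...
1..11.
1..1.1
.....1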